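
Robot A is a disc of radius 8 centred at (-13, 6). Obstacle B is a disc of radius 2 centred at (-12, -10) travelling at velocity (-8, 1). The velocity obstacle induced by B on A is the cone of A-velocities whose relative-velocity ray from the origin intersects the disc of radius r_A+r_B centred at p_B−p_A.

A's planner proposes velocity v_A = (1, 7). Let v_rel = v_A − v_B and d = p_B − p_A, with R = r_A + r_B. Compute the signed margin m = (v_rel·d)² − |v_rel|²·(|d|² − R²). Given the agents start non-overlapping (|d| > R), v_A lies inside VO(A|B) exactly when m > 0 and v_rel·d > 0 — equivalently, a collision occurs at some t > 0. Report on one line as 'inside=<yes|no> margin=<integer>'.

d = (1, -16),  |d|² = 257;  R = 8+2 = 10,  c = 257−10² = 157
v_rel = (9, 6),  |v_rel|² = 117;  v_rel·d = (9)·(1) + (6)·(-16) = -87
117·t² + 174·t + 157 = 0  ⇒  m = (-87)² − 117·157 = -10800
m = -10800 < 0,  v_rel·d = -87 < 0  ⇒  outside

inside=no margin=-10800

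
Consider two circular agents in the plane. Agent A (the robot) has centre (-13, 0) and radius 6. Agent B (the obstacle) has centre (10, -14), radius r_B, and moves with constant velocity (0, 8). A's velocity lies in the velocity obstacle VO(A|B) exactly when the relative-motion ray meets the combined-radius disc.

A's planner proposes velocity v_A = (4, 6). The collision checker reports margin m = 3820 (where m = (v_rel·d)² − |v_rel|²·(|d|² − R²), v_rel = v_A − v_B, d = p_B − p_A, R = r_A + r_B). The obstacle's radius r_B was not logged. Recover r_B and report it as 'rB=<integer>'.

m = 3820
d = (23, -14);  v_rel = (4, -2),  |v_rel|² = 20
v_rel×d = (4)·(-14) − (-2)·(23) = -10
since m = R²·20 − (-10)²:  R² = (100 + 3820) / 20 = 196
R = √196 = 14  ⇒  r_B = 14 − 6 = 8

rB=8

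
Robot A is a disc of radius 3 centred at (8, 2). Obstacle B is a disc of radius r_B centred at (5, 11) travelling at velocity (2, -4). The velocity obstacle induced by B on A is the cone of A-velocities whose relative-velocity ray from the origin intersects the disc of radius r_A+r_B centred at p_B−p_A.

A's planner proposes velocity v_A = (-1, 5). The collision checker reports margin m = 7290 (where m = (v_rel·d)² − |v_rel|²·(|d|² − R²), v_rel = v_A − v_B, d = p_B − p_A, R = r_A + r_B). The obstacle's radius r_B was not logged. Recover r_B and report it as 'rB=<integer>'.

m = 7290
d = (-3, 9);  v_rel = (-3, 9),  |v_rel|² = 90
v_rel×d = (-3)·(9) − (9)·(-3) = 0
since m = R²·90 − 0²:  R² = (0 + 7290) / 90 = 81
R = √81 = 9  ⇒  r_B = 9 − 3 = 6

rB=6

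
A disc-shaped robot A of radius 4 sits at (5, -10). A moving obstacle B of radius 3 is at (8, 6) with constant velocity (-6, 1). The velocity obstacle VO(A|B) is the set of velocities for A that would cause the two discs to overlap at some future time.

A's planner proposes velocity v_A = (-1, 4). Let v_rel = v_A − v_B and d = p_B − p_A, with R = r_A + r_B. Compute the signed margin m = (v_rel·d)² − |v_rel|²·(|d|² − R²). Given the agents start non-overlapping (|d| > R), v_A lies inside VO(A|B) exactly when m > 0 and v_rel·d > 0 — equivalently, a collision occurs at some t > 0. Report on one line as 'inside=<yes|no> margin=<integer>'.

d = (3, 16),  |d|² = 265;  R = 4+3 = 7,  c = 265−7² = 216
v_rel = (5, 3),  |v_rel|² = 34;  v_rel·d = (5)·(3) + (3)·(16) = 63
34·t² − 126·t + 216 = 0  ⇒  m = 63² − 34·216 = -3375
m = -3375 < 0,  v_rel·d = 63 > 0  ⇒  outside

inside=no margin=-3375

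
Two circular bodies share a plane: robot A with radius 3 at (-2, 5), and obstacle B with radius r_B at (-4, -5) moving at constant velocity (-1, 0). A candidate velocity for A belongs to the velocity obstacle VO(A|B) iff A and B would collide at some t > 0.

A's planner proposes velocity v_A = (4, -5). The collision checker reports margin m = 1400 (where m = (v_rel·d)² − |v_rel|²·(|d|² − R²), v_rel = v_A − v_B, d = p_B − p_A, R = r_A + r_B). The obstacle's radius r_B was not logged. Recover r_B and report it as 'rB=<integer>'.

m = 1400
d = (-2, -10);  v_rel = (5, -5),  |v_rel|² = 50
v_rel×d = (5)·(-10) − (-5)·(-2) = -60
since m = R²·50 − (-60)²:  R² = (3600 + 1400) / 50 = 100
R = √100 = 10  ⇒  r_B = 10 − 3 = 7

rB=7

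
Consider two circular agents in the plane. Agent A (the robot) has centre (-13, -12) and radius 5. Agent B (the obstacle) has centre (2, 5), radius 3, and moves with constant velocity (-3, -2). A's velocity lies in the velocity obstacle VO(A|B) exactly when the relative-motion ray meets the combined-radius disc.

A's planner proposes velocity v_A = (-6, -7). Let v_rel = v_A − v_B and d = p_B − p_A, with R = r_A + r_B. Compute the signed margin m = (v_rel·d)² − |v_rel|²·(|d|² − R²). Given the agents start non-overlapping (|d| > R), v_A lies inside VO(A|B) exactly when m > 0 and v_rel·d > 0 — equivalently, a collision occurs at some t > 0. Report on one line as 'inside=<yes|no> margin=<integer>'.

d = (15, 17),  |d|² = 514;  R = 5+3 = 8,  c = 514−8² = 450
v_rel = (-3, -5),  |v_rel|² = 34;  v_rel·d = (-3)·(15) + (-5)·(17) = -130
34·t² + 260·t + 450 = 0  ⇒  m = (-130)² − 34·450 = 1600
m = 1600 > 0,  v_rel·d = -130 < 0  ⇒  outside

inside=no margin=1600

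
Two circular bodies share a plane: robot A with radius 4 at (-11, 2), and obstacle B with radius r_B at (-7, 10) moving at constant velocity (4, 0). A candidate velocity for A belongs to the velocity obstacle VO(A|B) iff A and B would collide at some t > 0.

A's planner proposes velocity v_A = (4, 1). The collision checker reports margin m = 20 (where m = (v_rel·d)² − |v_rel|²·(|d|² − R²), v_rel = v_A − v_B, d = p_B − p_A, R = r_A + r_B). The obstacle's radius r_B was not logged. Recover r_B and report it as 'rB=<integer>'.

m = 20
d = (4, 8);  v_rel = (0, 1),  |v_rel|² = 1
v_rel×d = (0)·(8) − (1)·(4) = -4
since m = R²·1 − (-4)²:  R² = (16 + 20) / 1 = 36
R = √36 = 6  ⇒  r_B = 6 − 4 = 2

rB=2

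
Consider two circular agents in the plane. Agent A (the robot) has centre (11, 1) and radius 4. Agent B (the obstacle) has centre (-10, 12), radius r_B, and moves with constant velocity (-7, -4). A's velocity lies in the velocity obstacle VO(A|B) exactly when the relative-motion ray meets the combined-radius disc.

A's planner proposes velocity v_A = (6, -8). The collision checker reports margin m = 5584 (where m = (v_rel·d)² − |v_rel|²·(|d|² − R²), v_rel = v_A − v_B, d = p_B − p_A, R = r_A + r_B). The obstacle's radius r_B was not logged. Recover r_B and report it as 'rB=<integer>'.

m = 5584
d = (-21, 11);  v_rel = (13, -4),  |v_rel|² = 185
v_rel×d = (13)·(11) − (-4)·(-21) = 59
since m = R²·185 − 59²:  R² = (3481 + 5584) / 185 = 49
R = √49 = 7  ⇒  r_B = 7 − 4 = 3

rB=3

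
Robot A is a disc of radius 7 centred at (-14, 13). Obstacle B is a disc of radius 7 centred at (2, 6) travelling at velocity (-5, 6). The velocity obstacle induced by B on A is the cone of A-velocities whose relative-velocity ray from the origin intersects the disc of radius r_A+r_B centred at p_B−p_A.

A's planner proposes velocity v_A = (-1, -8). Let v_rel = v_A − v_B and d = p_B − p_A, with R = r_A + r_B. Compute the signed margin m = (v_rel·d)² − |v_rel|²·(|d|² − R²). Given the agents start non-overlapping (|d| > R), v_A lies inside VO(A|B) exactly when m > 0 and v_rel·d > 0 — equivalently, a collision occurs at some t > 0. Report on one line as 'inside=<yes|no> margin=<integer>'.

d = (16, -7),  |d|² = 305;  R = 7+7 = 14,  c = 305−14² = 109
v_rel = (4, -14),  |v_rel|² = 212;  v_rel·d = (4)·(16) + (-14)·(-7) = 162
212·t² − 324·t + 109 = 0  ⇒  m = 162² − 212·109 = 3136
m = 3136 > 0,  v_rel·d = 162 > 0  ⇒  inside

inside=yes margin=3136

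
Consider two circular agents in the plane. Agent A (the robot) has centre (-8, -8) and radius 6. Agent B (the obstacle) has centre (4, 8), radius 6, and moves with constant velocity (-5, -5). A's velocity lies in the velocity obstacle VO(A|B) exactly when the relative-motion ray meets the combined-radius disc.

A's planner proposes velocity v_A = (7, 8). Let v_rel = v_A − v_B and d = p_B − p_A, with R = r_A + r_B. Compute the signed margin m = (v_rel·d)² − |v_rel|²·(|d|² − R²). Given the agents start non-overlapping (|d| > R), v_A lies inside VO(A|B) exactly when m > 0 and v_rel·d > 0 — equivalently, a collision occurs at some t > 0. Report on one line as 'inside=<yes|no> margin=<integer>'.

d = (12, 16),  |d|² = 400;  R = 6+6 = 12,  c = 400−12² = 256
v_rel = (12, 13),  |v_rel|² = 313;  v_rel·d = (12)·(12) + (13)·(16) = 352
313·t² − 704·t + 256 = 0  ⇒  m = 352² − 313·256 = 43776
m = 43776 > 0,  v_rel·d = 352 > 0  ⇒  inside

inside=yes margin=43776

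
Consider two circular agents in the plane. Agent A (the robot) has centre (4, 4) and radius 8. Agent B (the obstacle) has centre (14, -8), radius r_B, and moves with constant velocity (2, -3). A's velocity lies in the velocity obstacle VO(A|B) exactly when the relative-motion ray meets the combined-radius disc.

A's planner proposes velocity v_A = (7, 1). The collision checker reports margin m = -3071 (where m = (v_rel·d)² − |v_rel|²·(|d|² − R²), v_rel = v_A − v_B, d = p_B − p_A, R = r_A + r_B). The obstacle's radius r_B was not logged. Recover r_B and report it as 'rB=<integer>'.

m = -3071
d = (10, -12);  v_rel = (5, 4),  |v_rel|² = 41
v_rel×d = (5)·(-12) − (4)·(10) = -100
since m = R²·41 − (-100)²:  R² = (10000 + -3071) / 41 = 169
R = √169 = 13  ⇒  r_B = 13 − 8 = 5

rB=5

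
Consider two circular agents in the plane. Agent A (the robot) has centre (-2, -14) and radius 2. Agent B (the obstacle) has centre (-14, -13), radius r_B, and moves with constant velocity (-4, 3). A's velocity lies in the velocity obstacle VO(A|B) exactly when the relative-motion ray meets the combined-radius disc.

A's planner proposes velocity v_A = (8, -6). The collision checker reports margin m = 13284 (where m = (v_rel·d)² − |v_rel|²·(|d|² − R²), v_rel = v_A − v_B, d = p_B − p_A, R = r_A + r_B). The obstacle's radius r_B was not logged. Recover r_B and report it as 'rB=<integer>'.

m = 13284
d = (-12, 1);  v_rel = (12, -9),  |v_rel|² = 225
v_rel×d = (12)·(1) − (-9)·(-12) = -96
since m = R²·225 − (-96)²:  R² = (9216 + 13284) / 225 = 100
R = √100 = 10  ⇒  r_B = 10 − 2 = 8

rB=8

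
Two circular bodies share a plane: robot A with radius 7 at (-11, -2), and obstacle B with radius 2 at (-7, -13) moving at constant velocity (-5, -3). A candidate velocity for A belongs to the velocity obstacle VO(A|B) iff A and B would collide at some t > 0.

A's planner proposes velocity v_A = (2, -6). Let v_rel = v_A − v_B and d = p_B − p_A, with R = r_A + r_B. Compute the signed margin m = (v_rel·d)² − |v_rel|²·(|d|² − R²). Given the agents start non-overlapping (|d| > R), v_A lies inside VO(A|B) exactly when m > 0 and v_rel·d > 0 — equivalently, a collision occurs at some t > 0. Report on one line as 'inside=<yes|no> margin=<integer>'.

d = (4, -11),  |d|² = 137;  R = 7+2 = 9,  c = 137−9² = 56
v_rel = (7, -3),  |v_rel|² = 58;  v_rel·d = (7)·(4) + (-3)·(-11) = 61
58·t² − 122·t + 56 = 0  ⇒  m = 61² − 58·56 = 473
m = 473 > 0,  v_rel·d = 61 > 0  ⇒  inside

inside=yes margin=473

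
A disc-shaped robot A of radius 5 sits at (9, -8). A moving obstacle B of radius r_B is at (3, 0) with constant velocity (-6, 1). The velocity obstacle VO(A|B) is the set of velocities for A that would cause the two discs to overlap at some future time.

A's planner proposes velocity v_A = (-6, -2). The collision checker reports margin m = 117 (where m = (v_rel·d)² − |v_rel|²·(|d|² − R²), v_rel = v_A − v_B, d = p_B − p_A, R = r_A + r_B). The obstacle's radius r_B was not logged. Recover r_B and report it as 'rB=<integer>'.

m = 117
d = (-6, 8);  v_rel = (0, -3),  |v_rel|² = 9
v_rel×d = (0)·(8) − (-3)·(-6) = -18
since m = R²·9 − (-18)²:  R² = (324 + 117) / 9 = 49
R = √49 = 7  ⇒  r_B = 7 − 5 = 2

rB=2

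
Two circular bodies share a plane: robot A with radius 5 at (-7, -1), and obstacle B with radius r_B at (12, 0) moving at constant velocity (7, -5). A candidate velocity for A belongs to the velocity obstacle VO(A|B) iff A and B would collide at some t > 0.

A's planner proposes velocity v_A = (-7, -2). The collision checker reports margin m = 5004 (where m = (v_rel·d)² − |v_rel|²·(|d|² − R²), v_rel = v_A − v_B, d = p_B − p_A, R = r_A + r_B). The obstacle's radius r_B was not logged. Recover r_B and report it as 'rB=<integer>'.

m = 5004
d = (19, 1);  v_rel = (-14, 3),  |v_rel|² = 205
v_rel×d = (-14)·(1) − (3)·(19) = -71
since m = R²·205 − (-71)²:  R² = (5041 + 5004) / 205 = 49
R = √49 = 7  ⇒  r_B = 7 − 5 = 2

rB=2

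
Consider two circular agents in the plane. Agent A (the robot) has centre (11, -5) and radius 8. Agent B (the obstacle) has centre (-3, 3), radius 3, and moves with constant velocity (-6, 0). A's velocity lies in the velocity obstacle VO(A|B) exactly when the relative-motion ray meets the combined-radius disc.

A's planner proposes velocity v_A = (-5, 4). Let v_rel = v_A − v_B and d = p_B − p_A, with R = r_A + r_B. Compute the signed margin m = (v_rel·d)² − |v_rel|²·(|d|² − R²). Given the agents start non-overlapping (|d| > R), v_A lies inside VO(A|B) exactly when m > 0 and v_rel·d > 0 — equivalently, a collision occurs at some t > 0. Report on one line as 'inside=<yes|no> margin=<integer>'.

d = (-14, 8),  |d|² = 260;  R = 8+3 = 11,  c = 260−11² = 139
v_rel = (1, 4),  |v_rel|² = 17;  v_rel·d = (1)·(-14) + (4)·(8) = 18
17·t² − 36·t + 139 = 0  ⇒  m = 18² − 17·139 = -2039
m = -2039 < 0,  v_rel·d = 18 > 0  ⇒  outside

inside=no margin=-2039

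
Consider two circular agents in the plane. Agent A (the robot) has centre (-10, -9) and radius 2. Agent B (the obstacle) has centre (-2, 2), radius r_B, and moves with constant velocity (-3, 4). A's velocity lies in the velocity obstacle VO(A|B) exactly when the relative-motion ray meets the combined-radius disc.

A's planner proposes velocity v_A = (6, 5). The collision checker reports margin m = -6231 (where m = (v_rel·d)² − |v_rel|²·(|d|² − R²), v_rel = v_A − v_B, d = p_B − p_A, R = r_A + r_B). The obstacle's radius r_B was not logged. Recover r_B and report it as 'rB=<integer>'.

m = -6231
d = (8, 11);  v_rel = (9, 1),  |v_rel|² = 82
v_rel×d = (9)·(11) − (1)·(8) = 91
since m = R²·82 − 91²:  R² = (8281 + -6231) / 82 = 25
R = √25 = 5  ⇒  r_B = 5 − 2 = 3

rB=3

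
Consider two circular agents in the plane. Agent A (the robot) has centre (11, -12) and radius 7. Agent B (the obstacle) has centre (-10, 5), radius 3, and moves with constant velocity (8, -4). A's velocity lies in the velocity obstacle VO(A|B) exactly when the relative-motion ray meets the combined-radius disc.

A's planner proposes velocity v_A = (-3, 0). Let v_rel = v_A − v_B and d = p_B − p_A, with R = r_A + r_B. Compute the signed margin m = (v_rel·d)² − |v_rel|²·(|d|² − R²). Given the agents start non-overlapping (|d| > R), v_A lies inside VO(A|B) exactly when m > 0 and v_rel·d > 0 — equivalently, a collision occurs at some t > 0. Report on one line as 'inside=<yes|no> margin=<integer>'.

d = (-21, 17),  |d|² = 730;  R = 7+3 = 10,  c = 730−10² = 630
v_rel = (-11, 4),  |v_rel|² = 137;  v_rel·d = (-11)·(-21) + (4)·(17) = 299
137·t² − 598·t + 630 = 0  ⇒  m = 299² − 137·630 = 3091
m = 3091 > 0,  v_rel·d = 299 > 0  ⇒  inside

inside=yes margin=3091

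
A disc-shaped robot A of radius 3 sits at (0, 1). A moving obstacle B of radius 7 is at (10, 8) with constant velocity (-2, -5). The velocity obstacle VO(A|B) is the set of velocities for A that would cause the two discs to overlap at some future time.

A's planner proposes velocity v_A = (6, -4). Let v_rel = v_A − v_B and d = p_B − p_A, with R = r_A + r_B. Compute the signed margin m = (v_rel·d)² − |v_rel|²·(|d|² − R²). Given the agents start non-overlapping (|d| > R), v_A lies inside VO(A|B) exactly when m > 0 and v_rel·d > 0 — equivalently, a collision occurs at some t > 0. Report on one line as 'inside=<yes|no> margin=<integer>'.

d = (10, 7),  |d|² = 149;  R = 3+7 = 10,  c = 149−10² = 49
v_rel = (8, 1),  |v_rel|² = 65;  v_rel·d = (8)·(10) + (1)·(7) = 87
65·t² − 174·t + 49 = 0  ⇒  m = 87² − 65·49 = 4384
m = 4384 > 0,  v_rel·d = 87 > 0  ⇒  inside

inside=yes margin=4384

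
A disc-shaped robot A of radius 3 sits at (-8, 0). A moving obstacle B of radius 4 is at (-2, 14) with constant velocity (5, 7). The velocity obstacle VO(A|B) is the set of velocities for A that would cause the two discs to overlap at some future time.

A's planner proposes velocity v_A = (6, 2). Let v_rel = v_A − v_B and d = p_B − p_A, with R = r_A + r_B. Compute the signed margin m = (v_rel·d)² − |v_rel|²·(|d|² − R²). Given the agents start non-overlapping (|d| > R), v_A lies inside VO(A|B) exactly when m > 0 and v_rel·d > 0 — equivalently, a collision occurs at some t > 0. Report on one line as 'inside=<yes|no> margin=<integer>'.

d = (6, 14),  |d|² = 232;  R = 3+4 = 7,  c = 232−7² = 183
v_rel = (1, -5),  |v_rel|² = 26;  v_rel·d = (1)·(6) + (-5)·(14) = -64
26·t² + 128·t + 183 = 0  ⇒  m = (-64)² − 26·183 = -662
m = -662 < 0,  v_rel·d = -64 < 0  ⇒  outside

inside=no margin=-662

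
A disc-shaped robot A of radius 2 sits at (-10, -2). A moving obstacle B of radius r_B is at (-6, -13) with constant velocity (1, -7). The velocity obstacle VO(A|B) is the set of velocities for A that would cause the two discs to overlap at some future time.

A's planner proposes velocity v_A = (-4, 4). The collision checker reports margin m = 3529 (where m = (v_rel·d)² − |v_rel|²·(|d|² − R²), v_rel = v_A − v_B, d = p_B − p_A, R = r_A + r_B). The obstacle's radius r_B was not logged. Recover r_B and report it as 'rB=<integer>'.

m = 3529
d = (4, -11);  v_rel = (-5, 11),  |v_rel|² = 146
v_rel×d = (-5)·(-11) − (11)·(4) = 11
since m = R²·146 − 11²:  R² = (121 + 3529) / 146 = 25
R = √25 = 5  ⇒  r_B = 5 − 2 = 3

rB=3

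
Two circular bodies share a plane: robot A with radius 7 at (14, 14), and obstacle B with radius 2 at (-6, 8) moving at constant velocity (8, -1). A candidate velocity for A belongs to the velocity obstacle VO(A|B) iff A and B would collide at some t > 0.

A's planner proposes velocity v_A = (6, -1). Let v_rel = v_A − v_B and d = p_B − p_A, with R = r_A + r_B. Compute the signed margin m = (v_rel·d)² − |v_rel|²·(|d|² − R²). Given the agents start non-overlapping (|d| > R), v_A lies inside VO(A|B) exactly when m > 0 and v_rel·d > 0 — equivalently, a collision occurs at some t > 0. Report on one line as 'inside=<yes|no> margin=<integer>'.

d = (-20, -6),  |d|² = 436;  R = 7+2 = 9,  c = 436−9² = 355
v_rel = (-2, 0),  |v_rel|² = 4;  v_rel·d = (-2)·(-20) + (0)·(-6) = 40
4·t² − 80·t + 355 = 0  ⇒  m = 40² − 4·355 = 180
m = 180 > 0,  v_rel·d = 40 > 0  ⇒  inside

inside=yes margin=180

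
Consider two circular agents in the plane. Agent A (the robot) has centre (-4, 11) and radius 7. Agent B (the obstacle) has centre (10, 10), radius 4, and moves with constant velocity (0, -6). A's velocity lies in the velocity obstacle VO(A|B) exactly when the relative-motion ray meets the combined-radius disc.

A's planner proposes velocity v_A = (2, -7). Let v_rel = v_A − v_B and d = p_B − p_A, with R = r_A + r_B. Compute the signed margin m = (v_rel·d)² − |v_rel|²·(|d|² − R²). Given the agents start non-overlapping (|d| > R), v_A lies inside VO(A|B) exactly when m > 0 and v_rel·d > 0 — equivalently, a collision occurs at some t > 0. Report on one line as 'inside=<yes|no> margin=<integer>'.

d = (14, -1),  |d|² = 197;  R = 7+4 = 11,  c = 197−11² = 76
v_rel = (2, -1),  |v_rel|² = 5;  v_rel·d = (2)·(14) + (-1)·(-1) = 29
5·t² − 58·t + 76 = 0  ⇒  m = 29² − 5·76 = 461
m = 461 > 0,  v_rel·d = 29 > 0  ⇒  inside

inside=yes margin=461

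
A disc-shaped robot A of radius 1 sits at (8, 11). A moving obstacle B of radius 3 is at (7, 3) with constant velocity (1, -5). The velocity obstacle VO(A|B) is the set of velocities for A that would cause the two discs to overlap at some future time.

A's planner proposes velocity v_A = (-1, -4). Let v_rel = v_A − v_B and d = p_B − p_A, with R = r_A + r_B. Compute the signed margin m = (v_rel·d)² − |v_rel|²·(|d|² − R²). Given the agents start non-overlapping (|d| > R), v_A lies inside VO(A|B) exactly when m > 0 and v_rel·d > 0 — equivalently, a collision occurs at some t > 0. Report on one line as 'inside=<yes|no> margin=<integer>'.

d = (-1, -8),  |d|² = 65;  R = 1+3 = 4,  c = 65−4² = 49
v_rel = (-2, 1),  |v_rel|² = 5;  v_rel·d = (-2)·(-1) + (1)·(-8) = -6
5·t² + 12·t + 49 = 0  ⇒  m = (-6)² − 5·49 = -209
m = -209 < 0,  v_rel·d = -6 < 0  ⇒  outside

inside=no margin=-209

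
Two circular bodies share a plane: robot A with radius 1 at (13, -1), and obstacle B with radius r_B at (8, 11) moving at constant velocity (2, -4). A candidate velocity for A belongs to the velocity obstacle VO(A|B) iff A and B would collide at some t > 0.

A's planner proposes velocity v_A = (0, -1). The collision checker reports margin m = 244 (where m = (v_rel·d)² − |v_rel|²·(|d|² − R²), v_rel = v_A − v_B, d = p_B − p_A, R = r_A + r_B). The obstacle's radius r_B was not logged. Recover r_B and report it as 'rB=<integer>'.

m = 244
d = (-5, 12);  v_rel = (-2, 3),  |v_rel|² = 13
v_rel×d = (-2)·(12) − (3)·(-5) = -9
since m = R²·13 − (-9)²:  R² = (81 + 244) / 13 = 25
R = √25 = 5  ⇒  r_B = 5 − 1 = 4

rB=4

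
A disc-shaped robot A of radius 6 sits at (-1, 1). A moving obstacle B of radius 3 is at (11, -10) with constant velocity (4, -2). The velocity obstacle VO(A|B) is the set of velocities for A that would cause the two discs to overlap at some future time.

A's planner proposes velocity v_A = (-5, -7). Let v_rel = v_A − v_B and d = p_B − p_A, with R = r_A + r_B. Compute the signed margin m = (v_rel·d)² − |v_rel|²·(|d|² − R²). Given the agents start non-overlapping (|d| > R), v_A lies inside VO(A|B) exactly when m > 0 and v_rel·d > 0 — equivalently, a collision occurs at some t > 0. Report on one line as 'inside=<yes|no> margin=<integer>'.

d = (12, -11),  |d|² = 265;  R = 6+3 = 9,  c = 265−9² = 184
v_rel = (-9, -5),  |v_rel|² = 106;  v_rel·d = (-9)·(12) + (-5)·(-11) = -53
106·t² + 106·t + 184 = 0  ⇒  m = (-53)² − 106·184 = -16695
m = -16695 < 0,  v_rel·d = -53 < 0  ⇒  outside

inside=no margin=-16695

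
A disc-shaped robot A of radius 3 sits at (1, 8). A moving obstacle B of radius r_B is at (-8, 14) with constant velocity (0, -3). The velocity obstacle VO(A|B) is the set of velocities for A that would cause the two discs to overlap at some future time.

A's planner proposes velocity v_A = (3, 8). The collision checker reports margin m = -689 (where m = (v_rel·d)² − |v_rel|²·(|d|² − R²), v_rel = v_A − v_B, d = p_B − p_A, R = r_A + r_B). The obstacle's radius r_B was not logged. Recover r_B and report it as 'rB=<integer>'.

m = -689
d = (-9, 6);  v_rel = (3, 11),  |v_rel|² = 130
v_rel×d = (3)·(6) − (11)·(-9) = 117
since m = R²·130 − 117²:  R² = (13689 + -689) / 130 = 100
R = √100 = 10  ⇒  r_B = 10 − 3 = 7

rB=7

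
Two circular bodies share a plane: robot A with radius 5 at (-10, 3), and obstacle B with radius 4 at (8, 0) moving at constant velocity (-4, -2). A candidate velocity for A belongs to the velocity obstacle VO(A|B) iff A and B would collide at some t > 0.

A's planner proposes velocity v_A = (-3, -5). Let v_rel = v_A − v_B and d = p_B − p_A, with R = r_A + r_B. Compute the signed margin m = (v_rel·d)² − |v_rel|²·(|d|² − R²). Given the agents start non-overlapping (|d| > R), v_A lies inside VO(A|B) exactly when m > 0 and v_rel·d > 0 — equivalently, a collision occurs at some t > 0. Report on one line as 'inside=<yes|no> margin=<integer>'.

d = (18, -3),  |d|² = 333;  R = 5+4 = 9,  c = 333−9² = 252
v_rel = (1, -3),  |v_rel|² = 10;  v_rel·d = (1)·(18) + (-3)·(-3) = 27
10·t² − 54·t + 252 = 0  ⇒  m = 27² − 10·252 = -1791
m = -1791 < 0,  v_rel·d = 27 > 0  ⇒  outside

inside=no margin=-1791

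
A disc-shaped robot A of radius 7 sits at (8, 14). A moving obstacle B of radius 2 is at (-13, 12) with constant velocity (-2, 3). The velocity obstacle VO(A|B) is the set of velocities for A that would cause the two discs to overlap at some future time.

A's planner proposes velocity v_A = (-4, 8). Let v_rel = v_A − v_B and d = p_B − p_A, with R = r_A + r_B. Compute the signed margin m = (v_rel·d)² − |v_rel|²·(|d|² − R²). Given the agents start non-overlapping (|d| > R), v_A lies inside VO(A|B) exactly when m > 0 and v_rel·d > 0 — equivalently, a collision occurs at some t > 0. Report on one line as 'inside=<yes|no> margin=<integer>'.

d = (-21, -2),  |d|² = 445;  R = 7+2 = 9,  c = 445−9² = 364
v_rel = (-2, 5),  |v_rel|² = 29;  v_rel·d = (-2)·(-21) + (5)·(-2) = 32
29·t² − 64·t + 364 = 0  ⇒  m = 32² − 29·364 = -9532
m = -9532 < 0,  v_rel·d = 32 > 0  ⇒  outside

inside=no margin=-9532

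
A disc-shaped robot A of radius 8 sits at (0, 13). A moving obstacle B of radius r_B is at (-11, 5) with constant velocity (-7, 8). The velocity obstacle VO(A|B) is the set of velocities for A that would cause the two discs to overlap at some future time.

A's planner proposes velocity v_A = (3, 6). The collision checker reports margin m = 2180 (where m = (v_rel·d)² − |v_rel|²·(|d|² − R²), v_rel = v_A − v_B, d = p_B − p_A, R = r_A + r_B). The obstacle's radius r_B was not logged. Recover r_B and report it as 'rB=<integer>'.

m = 2180
d = (-11, -8);  v_rel = (10, -2),  |v_rel|² = 104
v_rel×d = (10)·(-8) − (-2)·(-11) = -102
since m = R²·104 − (-102)²:  R² = (10404 + 2180) / 104 = 121
R = √121 = 11  ⇒  r_B = 11 − 8 = 3

rB=3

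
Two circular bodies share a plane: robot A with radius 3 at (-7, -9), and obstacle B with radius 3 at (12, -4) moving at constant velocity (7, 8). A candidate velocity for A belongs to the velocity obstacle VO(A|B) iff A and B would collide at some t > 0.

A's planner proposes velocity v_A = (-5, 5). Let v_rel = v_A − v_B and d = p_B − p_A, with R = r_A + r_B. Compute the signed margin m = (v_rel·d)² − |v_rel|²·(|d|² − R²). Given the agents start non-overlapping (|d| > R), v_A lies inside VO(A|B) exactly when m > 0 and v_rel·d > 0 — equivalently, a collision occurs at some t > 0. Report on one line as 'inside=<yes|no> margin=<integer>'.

d = (19, 5),  |d|² = 386;  R = 3+3 = 6,  c = 386−6² = 350
v_rel = (-12, -3),  |v_rel|² = 153;  v_rel·d = (-12)·(19) + (-3)·(5) = -243
153·t² + 486·t + 350 = 0  ⇒  m = (-243)² − 153·350 = 5499
m = 5499 > 0,  v_rel·d = -243 < 0  ⇒  outside

inside=no margin=5499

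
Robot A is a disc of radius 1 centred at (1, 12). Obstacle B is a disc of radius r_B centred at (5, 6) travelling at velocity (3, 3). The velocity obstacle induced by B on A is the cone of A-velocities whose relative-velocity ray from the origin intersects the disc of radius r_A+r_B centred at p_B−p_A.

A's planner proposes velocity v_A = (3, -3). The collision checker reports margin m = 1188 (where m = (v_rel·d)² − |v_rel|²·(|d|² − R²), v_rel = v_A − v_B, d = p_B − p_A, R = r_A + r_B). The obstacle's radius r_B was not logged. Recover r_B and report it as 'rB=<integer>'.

m = 1188
d = (4, -6);  v_rel = (0, -6),  |v_rel|² = 36
v_rel×d = (0)·(-6) − (-6)·(4) = 24
since m = R²·36 − 24²:  R² = (576 + 1188) / 36 = 49
R = √49 = 7  ⇒  r_B = 7 − 1 = 6

rB=6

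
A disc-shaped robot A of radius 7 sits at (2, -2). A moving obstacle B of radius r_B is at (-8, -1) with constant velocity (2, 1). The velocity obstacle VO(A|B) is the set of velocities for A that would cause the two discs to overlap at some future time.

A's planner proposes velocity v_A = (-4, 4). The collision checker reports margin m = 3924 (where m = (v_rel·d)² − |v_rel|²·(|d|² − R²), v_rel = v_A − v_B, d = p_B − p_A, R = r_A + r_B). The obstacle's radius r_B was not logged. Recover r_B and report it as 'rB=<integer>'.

m = 3924
d = (-10, 1);  v_rel = (-6, 3),  |v_rel|² = 45
v_rel×d = (-6)·(1) − (3)·(-10) = 24
since m = R²·45 − 24²:  R² = (576 + 3924) / 45 = 100
R = √100 = 10  ⇒  r_B = 10 − 7 = 3

rB=3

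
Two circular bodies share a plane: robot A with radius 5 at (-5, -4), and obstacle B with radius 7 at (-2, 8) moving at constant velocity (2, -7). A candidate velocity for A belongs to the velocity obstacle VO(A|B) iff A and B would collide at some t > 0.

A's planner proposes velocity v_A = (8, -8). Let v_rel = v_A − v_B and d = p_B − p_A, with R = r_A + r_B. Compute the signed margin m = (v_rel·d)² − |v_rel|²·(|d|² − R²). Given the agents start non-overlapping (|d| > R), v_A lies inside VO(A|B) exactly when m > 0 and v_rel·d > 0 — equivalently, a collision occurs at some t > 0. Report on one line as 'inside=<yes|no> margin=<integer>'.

d = (3, 12),  |d|² = 153;  R = 5+7 = 12,  c = 153−12² = 9
v_rel = (6, -1),  |v_rel|² = 37;  v_rel·d = (6)·(3) + (-1)·(12) = 6
37·t² − 12·t + 9 = 0  ⇒  m = 6² − 37·9 = -297
m = -297 < 0,  v_rel·d = 6 > 0  ⇒  outside

inside=no margin=-297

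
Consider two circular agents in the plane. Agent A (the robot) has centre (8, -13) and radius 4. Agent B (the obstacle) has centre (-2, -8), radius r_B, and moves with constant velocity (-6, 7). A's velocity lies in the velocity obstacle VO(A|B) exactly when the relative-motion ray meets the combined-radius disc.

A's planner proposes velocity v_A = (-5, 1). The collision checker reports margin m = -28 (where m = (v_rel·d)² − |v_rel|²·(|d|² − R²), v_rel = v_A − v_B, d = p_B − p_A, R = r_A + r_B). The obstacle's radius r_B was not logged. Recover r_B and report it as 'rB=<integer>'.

m = -28
d = (-10, 5);  v_rel = (1, -6),  |v_rel|² = 37
v_rel×d = (1)·(5) − (-6)·(-10) = -55
since m = R²·37 − (-55)²:  R² = (3025 + -28) / 37 = 81
R = √81 = 9  ⇒  r_B = 9 − 4 = 5

rB=5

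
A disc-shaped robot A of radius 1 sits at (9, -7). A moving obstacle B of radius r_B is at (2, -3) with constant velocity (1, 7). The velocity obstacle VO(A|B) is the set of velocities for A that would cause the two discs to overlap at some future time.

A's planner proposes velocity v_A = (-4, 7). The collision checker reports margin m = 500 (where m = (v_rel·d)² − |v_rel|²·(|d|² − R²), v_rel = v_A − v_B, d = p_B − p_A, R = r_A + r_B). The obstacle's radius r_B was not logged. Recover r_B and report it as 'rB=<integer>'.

m = 500
d = (-7, 4);  v_rel = (-5, 0),  |v_rel|² = 25
v_rel×d = (-5)·(4) − (0)·(-7) = -20
since m = R²·25 − (-20)²:  R² = (400 + 500) / 25 = 36
R = √36 = 6  ⇒  r_B = 6 − 1 = 5

rB=5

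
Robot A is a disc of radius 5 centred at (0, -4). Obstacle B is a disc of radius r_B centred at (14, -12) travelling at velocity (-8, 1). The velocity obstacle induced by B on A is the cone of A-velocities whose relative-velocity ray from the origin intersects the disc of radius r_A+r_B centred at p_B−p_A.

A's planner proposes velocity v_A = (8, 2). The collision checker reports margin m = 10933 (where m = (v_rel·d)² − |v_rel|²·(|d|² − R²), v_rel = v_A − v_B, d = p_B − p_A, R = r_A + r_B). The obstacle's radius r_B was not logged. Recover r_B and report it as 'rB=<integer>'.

m = 10933
d = (14, -8);  v_rel = (16, 1),  |v_rel|² = 257
v_rel×d = (16)·(-8) − (1)·(14) = -142
since m = R²·257 − (-142)²:  R² = (20164 + 10933) / 257 = 121
R = √121 = 11  ⇒  r_B = 11 − 5 = 6

rB=6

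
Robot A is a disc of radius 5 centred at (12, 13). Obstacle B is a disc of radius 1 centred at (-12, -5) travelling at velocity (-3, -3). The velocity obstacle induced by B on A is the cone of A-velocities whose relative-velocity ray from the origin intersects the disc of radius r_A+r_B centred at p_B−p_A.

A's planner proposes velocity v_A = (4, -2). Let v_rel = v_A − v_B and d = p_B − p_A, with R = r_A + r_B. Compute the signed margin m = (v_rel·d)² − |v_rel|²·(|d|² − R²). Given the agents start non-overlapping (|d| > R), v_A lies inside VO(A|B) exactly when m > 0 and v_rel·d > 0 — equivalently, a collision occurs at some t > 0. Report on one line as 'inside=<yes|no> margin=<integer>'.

d = (-24, -18),  |d|² = 900;  R = 5+1 = 6,  c = 900−6² = 864
v_rel = (7, 1),  |v_rel|² = 50;  v_rel·d = (7)·(-24) + (1)·(-18) = -186
50·t² + 372·t + 864 = 0  ⇒  m = (-186)² − 50·864 = -8604
m = -8604 < 0,  v_rel·d = -186 < 0  ⇒  outside

inside=no margin=-8604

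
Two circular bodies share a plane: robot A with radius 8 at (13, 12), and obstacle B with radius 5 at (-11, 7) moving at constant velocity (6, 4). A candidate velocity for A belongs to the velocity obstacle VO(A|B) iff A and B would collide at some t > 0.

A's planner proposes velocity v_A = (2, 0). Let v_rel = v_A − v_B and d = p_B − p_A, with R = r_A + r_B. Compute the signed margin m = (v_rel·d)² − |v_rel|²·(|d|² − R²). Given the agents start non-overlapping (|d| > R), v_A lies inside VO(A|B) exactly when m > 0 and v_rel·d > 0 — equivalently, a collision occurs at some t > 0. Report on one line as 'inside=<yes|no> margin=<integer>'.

d = (-24, -5),  |d|² = 601;  R = 8+5 = 13,  c = 601−13² = 432
v_rel = (-4, -4),  |v_rel|² = 32;  v_rel·d = (-4)·(-24) + (-4)·(-5) = 116
32·t² − 232·t + 432 = 0  ⇒  m = 116² − 32·432 = -368
m = -368 < 0,  v_rel·d = 116 > 0  ⇒  outside

inside=no margin=-368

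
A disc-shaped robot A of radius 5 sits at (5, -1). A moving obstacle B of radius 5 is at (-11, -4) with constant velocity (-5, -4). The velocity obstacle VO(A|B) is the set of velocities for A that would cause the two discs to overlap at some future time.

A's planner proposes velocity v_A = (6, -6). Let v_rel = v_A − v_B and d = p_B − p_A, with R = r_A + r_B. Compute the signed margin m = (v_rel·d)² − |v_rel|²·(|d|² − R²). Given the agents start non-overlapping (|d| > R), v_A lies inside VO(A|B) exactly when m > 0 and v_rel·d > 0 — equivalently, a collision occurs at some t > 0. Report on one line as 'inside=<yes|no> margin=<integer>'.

d = (-16, -3),  |d|² = 265;  R = 5+5 = 10,  c = 265−10² = 165
v_rel = (11, -2),  |v_rel|² = 125;  v_rel·d = (11)·(-16) + (-2)·(-3) = -170
125·t² + 340·t + 165 = 0  ⇒  m = (-170)² − 125·165 = 8275
m = 8275 > 0,  v_rel·d = -170 < 0  ⇒  outside

inside=no margin=8275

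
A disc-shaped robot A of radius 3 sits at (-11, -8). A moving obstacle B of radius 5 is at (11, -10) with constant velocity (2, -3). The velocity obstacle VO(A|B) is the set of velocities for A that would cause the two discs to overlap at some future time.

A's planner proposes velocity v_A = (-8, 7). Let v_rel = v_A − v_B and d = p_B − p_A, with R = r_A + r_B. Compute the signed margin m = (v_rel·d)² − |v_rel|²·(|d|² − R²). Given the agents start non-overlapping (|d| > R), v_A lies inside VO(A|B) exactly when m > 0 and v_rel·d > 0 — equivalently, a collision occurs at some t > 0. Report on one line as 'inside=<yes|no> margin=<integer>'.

d = (22, -2),  |d|² = 488;  R = 3+5 = 8,  c = 488−8² = 424
v_rel = (-10, 10),  |v_rel|² = 200;  v_rel·d = (-10)·(22) + (10)·(-2) = -240
200·t² + 480·t + 424 = 0  ⇒  m = (-240)² − 200·424 = -27200
m = -27200 < 0,  v_rel·d = -240 < 0  ⇒  outside

inside=no margin=-27200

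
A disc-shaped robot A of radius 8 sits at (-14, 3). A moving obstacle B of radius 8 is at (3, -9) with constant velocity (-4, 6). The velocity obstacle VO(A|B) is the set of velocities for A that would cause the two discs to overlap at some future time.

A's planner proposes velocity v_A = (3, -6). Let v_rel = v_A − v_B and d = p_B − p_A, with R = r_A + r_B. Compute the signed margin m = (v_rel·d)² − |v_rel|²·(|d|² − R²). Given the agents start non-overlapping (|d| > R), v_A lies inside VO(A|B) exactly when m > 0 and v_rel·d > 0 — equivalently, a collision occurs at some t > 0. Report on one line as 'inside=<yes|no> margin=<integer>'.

d = (17, -12),  |d|² = 433;  R = 8+8 = 16,  c = 433−16² = 177
v_rel = (7, -12),  |v_rel|² = 193;  v_rel·d = (7)·(17) + (-12)·(-12) = 263
193·t² − 526·t + 177 = 0  ⇒  m = 263² − 193·177 = 35008
m = 35008 > 0,  v_rel·d = 263 > 0  ⇒  inside

inside=yes margin=35008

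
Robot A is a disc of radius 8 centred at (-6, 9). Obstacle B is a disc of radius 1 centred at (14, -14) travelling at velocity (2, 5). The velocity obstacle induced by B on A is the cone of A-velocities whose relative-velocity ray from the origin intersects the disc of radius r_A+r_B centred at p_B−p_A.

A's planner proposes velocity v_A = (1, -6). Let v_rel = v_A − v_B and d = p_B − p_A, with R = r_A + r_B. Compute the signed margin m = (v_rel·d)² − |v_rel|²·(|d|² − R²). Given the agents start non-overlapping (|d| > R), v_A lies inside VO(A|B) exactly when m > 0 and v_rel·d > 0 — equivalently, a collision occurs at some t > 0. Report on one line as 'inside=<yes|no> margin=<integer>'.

d = (20, -23),  |d|² = 929;  R = 8+1 = 9,  c = 929−9² = 848
v_rel = (-1, -11),  |v_rel|² = 122;  v_rel·d = (-1)·(20) + (-11)·(-23) = 233
122·t² − 466·t + 848 = 0  ⇒  m = 233² − 122·848 = -49167
m = -49167 < 0,  v_rel·d = 233 > 0  ⇒  outside

inside=no margin=-49167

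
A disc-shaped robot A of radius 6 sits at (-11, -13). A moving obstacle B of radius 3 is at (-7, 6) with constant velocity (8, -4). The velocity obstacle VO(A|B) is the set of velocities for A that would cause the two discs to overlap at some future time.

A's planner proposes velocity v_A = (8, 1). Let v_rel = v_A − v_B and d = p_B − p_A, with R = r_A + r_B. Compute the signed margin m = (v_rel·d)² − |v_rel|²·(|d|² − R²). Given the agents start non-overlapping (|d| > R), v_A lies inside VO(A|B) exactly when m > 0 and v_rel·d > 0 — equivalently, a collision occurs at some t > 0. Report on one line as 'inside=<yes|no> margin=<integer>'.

d = (4, 19),  |d|² = 377;  R = 6+3 = 9,  c = 377−9² = 296
v_rel = (0, 5),  |v_rel|² = 25;  v_rel·d = (0)·(4) + (5)·(19) = 95
25·t² − 190·t + 296 = 0  ⇒  m = 95² − 25·296 = 1625
m = 1625 > 0,  v_rel·d = 95 > 0  ⇒  inside

inside=yes margin=1625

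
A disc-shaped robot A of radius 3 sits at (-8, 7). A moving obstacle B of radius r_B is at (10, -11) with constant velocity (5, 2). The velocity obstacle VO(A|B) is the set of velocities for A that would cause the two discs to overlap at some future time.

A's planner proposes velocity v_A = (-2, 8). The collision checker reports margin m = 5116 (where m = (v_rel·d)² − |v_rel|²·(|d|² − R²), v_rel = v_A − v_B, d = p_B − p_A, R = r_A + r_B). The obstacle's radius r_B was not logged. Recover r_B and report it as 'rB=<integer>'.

m = 5116
d = (18, -18);  v_rel = (-7, 6),  |v_rel|² = 85
v_rel×d = (-7)·(-18) − (6)·(18) = 18
since m = R²·85 − 18²:  R² = (324 + 5116) / 85 = 64
R = √64 = 8  ⇒  r_B = 8 − 3 = 5

rB=5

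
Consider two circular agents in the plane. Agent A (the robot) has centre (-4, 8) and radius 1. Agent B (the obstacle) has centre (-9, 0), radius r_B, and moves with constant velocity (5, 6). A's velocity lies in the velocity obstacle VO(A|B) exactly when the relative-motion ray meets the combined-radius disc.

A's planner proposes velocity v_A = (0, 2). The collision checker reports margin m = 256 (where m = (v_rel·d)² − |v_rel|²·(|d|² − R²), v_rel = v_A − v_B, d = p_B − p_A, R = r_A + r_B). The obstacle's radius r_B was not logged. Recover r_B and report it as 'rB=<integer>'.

m = 256
d = (-5, -8);  v_rel = (-5, -4),  |v_rel|² = 41
v_rel×d = (-5)·(-8) − (-4)·(-5) = 20
since m = R²·41 − 20²:  R² = (400 + 256) / 41 = 16
R = √16 = 4  ⇒  r_B = 4 − 1 = 3

rB=3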